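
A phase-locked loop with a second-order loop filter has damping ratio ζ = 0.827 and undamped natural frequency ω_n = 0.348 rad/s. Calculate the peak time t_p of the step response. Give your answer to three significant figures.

t_p ≈ 16.1 s

The damped frequency is ω_d = ω_n√(1−ζ²) = 0.348·√(1−0.684) = 0.196 rad/s.
Peak time t_p = π/ω_d = π/0.196 = 16.1 s.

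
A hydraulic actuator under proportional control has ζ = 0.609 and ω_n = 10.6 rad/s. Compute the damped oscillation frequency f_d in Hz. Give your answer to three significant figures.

ω_d = ω_n√(1−ζ²) = 10.6·√0.629 = 8.41 rad/s.
f_d = ω_d/(2π) = 1.34 Hz.

f_d ≈ 1.34 Hz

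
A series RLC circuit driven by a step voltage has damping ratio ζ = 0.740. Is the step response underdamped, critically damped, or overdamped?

underdamped

Since ζ = 0.740 < 1, the system is underdamped.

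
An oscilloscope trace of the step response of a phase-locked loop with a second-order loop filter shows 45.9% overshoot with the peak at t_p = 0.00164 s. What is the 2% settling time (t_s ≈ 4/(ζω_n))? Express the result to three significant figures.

t_s ≈ 0.00842 s

From the overshoot, ζ = −ln(OS)/√(π²+ln²(OS)) = 0.241.
t_p = π/ω_d ⇒ ω_d = 1920 rad/s; then ω_n = ω_d/√(1−ζ²) = 1970 rad/s.
t_s ≈ 4/(ζω_n) = 4/(0.241·1970) = 0.00842 s.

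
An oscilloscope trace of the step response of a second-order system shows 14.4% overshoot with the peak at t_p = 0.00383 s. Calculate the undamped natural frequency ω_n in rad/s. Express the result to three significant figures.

The overshoot fixes ζ = −ln(OS)/√(π²+ln²(OS)) = 0.525.
From t_p = π/ω_d, ω_d = π/0.00383 = 820 rad/s, so ω_n = ω_d/√(1−ζ²) = 964 rad/s.

ω_n ≈ 964 rad/s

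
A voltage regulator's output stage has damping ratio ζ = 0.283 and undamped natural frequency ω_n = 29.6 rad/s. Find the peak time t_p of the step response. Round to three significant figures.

The damped frequency is ω_d = ω_n√(1−ζ²) = 29.6·√(1−0.0801) = 28.4 rad/s.
Peak time t_p = π/ω_d = π/28.4 = 0.111 s.

t_p ≈ 0.111 s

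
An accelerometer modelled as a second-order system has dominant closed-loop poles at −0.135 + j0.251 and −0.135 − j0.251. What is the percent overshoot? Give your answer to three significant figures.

%OS ≈ 18.5%

|pole| = ω_n = √(0.135² + 0.251²) = 0.285 rad/s; ζ = cos θ = σ/ω_n = 0.474.
%OS = 100·exp(−πζ/√(1−ζ²)) = 18.5%.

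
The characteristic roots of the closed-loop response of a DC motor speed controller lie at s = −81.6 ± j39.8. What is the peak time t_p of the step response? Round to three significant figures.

t_p ≈ 0.0789 s

t_p = π/ω_d with ω_d = 39.8 (the imaginary part), so t_p = 0.0789 s.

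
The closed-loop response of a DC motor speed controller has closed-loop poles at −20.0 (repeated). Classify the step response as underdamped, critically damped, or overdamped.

critically damped

Since there is a repeated negative-real pole, the response is critically damped.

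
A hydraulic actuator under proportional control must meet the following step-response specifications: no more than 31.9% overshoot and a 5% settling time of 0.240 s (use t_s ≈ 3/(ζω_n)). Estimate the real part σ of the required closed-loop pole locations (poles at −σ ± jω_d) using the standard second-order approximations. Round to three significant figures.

The settling-time spec alone fixes σ = ζω_n = 3/t_s = 3/0.240 = 12.5.
(Overshoot then fixes ζ = 0.342 and hence ω_d = σ·√(1−ζ²)/ζ = 34.4 rad/s.)

σ ≈ 12.5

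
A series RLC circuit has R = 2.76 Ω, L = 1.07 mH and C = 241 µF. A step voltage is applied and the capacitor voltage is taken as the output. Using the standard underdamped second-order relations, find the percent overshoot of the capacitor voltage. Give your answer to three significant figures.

For a series RLC circuit (capacitor voltage as output), ω_n = 1/√(LC) = 1/√(1.07 mH · 241 µF) = 1970 rad/s.
ζ = (R/2)·√(C/L) = (2.76/2)·√(241 µF/1.07 mH) = 0.655.
%OS = 100 e^{−πζ/√(1−ζ²)} with ζ = 0.655 gives 6.57%.

%OS ≈ 6.57%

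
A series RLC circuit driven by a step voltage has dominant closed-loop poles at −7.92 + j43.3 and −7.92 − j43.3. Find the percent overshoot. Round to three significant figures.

%OS ≈ 56.3%

The poles are at −σ ± jω_d with σ = 7.92 and ω_d = 43.3, so ω_n = √(σ²+ω_d²) = 44.0 rad/s and ζ = σ/ω_n = 0.180.
Overshoot: exp(−π·0.180/√(1−0.180²)) = 0.563, i.e. 56.3%.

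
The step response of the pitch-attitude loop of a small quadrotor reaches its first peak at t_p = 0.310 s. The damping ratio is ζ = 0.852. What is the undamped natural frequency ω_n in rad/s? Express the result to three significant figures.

ω_n ≈ 19.4 rad/s

Peak time t_p = π/ω_d, so ω_d = π/t_p = π/0.310 = 10.1 rad/s.
ω_n = ω_d/√(1−ζ²) = 10.1/√0.274 = 19.4 rad/s.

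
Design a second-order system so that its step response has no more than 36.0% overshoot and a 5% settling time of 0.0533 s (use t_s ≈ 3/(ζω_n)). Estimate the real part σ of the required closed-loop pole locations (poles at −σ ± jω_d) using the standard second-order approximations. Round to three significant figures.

The settling-time spec alone fixes σ = ζω_n = 3/t_s = 3/0.0533 = 56.3.
(Overshoot then fixes ζ = 0.309 and hence ω_d = σ·√(1−ζ²)/ζ = 173 rad/s.)

σ ≈ 56.3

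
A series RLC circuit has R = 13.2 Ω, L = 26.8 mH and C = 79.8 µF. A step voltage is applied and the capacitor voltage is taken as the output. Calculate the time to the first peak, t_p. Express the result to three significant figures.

For a series RLC circuit (capacitor voltage as output), ω_n = 1/√(LC) = 1/√(26.8 mH · 79.8 µF) = 684 rad/s.
ζ = (R/2)·√(C/L) = (13.2/2)·√(79.8 µF/26.8 mH) = 0.360.
ω_d = 684·√(1 − 0.360²) = 638 rad/s. t_p = π/ω_d = 0.00492 s.

t_p ≈ 0.00492 s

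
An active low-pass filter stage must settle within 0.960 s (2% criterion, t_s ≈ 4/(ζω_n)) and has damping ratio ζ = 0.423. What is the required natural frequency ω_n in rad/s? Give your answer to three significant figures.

ω_n ≈ 9.85 rad/s

Rearranging t_s ≈ 4/(ζω_n) gives ω_n = 4/(ζ·t_s) = 4/(0.423 × 0.960) = 9.85 rad/s.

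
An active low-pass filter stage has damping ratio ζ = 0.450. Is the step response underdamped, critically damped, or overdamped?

Since ζ = 0.450 < 1, the system is underdamped.

underdamped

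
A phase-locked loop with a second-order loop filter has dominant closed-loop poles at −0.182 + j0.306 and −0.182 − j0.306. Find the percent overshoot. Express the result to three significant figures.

%OS ≈ 15.4%

The poles are at −σ ± jω_d with σ = 0.182 and ω_d = 0.306, so ω_n = √(σ²+ω_d²) = 0.356 rad/s and ζ = σ/ω_n = 0.511.
Overshoot: exp(−π·0.511/√(1−0.511²)) = 0.154, i.e. 15.4%.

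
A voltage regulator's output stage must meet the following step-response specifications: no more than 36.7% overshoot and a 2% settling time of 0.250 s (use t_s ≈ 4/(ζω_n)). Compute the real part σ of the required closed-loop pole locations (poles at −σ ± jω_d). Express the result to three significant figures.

σ ≈ 16.0

The settling-time spec alone fixes σ = ζω_n = 4/t_s = 4/0.250 = 16.0.
(Overshoot then fixes ζ = 0.304 and hence ω_d = σ·√(1−ζ²)/ζ = 50.1 rad/s.)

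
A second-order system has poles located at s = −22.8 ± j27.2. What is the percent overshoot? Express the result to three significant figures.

|pole| = ω_n = √(22.8² + 27.2²) = 35.5 rad/s; ζ = cos θ = σ/ω_n = 0.642.
%OS = 100·exp(−πζ/√(1−ζ²)) = 7.18%.

%OS ≈ 7.18%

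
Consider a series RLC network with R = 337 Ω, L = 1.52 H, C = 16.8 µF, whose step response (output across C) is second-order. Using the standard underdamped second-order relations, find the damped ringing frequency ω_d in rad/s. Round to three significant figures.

For a series RLC circuit (capacitor voltage as output), ω_n = 1/√(LC) = 1/√(1.52 H · 16.8 µF) = 198 rad/s.
ζ = (R/2)·√(C/L) = (337/2)·√(16.8 µF/1.52 H) = 0.560.
The damped frequency ω_d = ω_n√(1−ζ²) = 164 rad/s.

ω_d ≈ 164 rad/s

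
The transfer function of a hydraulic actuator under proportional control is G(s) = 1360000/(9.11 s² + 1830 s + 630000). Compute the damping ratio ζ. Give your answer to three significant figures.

Dividing through by 9.11: denominator becomes s² + 200.9 s + 69150.
So ω_n = √69150 = 263 rad/s and ζ = 200.9/(2·263) = 0.382.

ζ ≈ 0.382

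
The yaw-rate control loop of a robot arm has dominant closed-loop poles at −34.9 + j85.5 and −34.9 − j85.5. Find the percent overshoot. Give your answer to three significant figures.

%OS ≈ 27.7%

The poles are at −σ ± jω_d with σ = 34.9 and ω_d = 85.5, so ω_n = √(σ²+ω_d²) = 92.3 rad/s and ζ = σ/ω_n = 0.378.
%OS = 100 e^{−πζ/√(1−ζ²)} with ζ = 0.378 gives 27.7%.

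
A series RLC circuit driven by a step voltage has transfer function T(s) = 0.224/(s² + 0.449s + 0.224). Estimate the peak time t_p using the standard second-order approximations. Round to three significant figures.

t_p ≈ 7.54 s

ω_n = √0.224 = 0.473 rad/s; ζ = 0.449/(2·0.473) = 0.474.
ω_d = ω_n√(1−ζ²) = 0.417 rad/s. Then t_p = π/ω_d = 7.54 s.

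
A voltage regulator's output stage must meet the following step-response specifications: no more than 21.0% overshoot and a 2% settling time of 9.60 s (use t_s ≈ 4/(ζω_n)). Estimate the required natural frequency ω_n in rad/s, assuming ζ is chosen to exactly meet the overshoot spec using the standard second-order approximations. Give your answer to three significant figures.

ω_n ≈ 0.937 rad/s

From %OS = 100·exp(−πζ/√(1−ζ²)), invert to get ζ = −ln(OS)/√(π² + ln²(OS)) with OS = 0.210.
−ln 0.210 = 1.561, so ζ = 1.561/√(π² + 2.436) = 0.445.
From t_s ≈ 4/(ζω_n): ω_n = 4/(ζ·t_s) = 4/(0.445·9.60) = 0.937 rad/s.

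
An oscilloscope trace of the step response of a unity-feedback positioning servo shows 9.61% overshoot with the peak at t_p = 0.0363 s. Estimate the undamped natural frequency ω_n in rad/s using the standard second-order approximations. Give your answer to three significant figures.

The overshoot fixes ζ = −ln(OS)/√(π²+ln²(OS)) = 0.598.
t_p = π/ω_d ⇒ ω_d = 86.5 rad/s; then ω_n = ω_d/√(1−ζ²) = 108 rad/s.

ω_n ≈ 108 rad/s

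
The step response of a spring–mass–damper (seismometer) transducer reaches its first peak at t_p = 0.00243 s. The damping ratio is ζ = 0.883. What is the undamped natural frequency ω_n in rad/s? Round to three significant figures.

ω_n ≈ 2750 rad/s

Peak time t_p = π/ω_d, so ω_d = π/t_p = π/0.00243 = 1290 rad/s.
ω_n = ω_d/√(1−ζ²) = 1290/√0.220 = 2750 rad/s.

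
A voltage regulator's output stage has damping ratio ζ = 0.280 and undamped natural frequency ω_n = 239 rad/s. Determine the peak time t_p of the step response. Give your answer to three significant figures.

The damped frequency is ω_d = ω_n√(1−ζ²) = 239·√(1−0.0784) = 229 rad/s.
Peak time t_p = π/ω_d = π/229 = 0.0137 s.

t_p ≈ 0.0137 s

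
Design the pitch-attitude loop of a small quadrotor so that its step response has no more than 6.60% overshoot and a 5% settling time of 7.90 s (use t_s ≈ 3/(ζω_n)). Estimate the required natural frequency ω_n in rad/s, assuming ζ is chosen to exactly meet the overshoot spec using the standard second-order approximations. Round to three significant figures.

ω_n ≈ 0.580 rad/s

ζ = −ln(OS)/√(π² + (ln OS)²). With OS = 0.0660, ln OS = −2.718 and ζ = 2.718/4.154 = 0.654.
Then ω_n = 3/(ζ t_s) = 3/(0.654 × 7.90) = 0.580 rad/s.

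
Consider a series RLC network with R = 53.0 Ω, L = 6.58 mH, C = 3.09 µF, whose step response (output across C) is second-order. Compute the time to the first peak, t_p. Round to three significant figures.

t_p ≈ 0.000547 s

For a series RLC circuit (capacitor voltage as output), ω_n = 1/√(LC) = 1/√(6.58 mH · 3.09 µF) = 7010 rad/s.
ζ = (R/2)·√(C/L) = (53.0/2)·√(3.09 µF/6.58 mH) = 0.574.
ω_d = 7010·√(1 − 0.574²) = 5740 rad/s. t_p = π/ω_d = 0.000547 s.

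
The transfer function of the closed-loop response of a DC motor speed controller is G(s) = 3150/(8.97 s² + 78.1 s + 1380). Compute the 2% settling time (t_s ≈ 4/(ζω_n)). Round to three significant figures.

Dividing through by 8.97: denominator becomes s² + 8.707 s + 153.8.
So ω_n = √153.8 = 12.4 rad/s and ζ = 8.707/(2·12.4) = 0.351.
t_s ≈ 4/(ζω_n) = 0.919 s.

t_s ≈ 0.919 s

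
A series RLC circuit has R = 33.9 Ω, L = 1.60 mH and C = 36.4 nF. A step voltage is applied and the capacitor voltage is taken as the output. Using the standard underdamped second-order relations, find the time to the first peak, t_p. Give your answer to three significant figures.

t_p ≈ 0.0000241 s

For a series RLC circuit (capacitor voltage as output), ω_n = 1/√(LC) = 1/√(1.60 mH · 36.4 nF) = 131000 rad/s.
ζ = (R/2)·√(C/L) = (33.9/2)·√(36.4 nF/1.60 mH) = 0.0808.
ω_d = ω_n√(1−ζ²) = 131000 rad/s. t_p = π/ω_d = 0.0000241 s.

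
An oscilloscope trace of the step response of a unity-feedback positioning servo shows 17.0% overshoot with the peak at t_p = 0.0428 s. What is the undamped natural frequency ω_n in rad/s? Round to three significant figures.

From the overshoot, ζ = −ln(OS)/√(π²+ln²(OS)) = 0.491.
t_p = π/ω_d ⇒ ω_d = 73.4 rad/s; then ω_n = ω_d/√(1−ζ²) = 84.3 rad/s.

ω_n ≈ 84.3 rad/s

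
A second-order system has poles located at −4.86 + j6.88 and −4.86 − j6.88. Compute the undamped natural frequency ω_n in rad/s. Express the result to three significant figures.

With σ = 4.86, ω_d = 6.88: ω_n = √(σ²+ω_d²) = 8.42 rad/s, ζ = σ/ω_n = 0.577.

ω_n ≈ 8.42 rad/s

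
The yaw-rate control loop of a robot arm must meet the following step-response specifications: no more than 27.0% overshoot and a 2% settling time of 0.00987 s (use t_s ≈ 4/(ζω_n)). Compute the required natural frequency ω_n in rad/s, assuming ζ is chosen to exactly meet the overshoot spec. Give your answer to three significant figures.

ω_n ≈ 1050 rad/s

ζ = −ln(OS)/√(π² + (ln OS)²). With OS = 0.270, ln OS = −1.309 and ζ = 1.309/3.404 = 0.385.
From t_s ≈ 4/(ζω_n): ω_n = 4/(ζ·t_s) = 4/(0.385·0.00987) = 1050 rad/s.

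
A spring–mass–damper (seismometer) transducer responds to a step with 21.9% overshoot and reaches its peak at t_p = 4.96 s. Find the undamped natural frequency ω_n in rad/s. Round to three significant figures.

ζ from %OS: ζ = |ln 0.219|/√(π²+ln²0.219) = 0.435.
t_p = π/ω_d ⇒ ω_d = 0.633 rad/s; then ω_n = ω_d/√(1−ζ²) = 0.704 rad/s.

ω_n ≈ 0.704 rad/s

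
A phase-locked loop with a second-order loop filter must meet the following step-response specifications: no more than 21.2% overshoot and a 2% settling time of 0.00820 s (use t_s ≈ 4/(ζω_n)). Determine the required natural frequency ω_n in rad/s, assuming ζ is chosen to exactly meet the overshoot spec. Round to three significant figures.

From %OS = 100·exp(−πζ/√(1−ζ²)), invert to get ζ = −ln(OS)/√(π² + ln²(OS)) with OS = 0.212.
−ln 0.212 = 1.551, so ζ = 1.551/√(π² + 2.406) = 0.443.
From t_s ≈ 4/(ζω_n): ω_n = 4/(ζ·t_s) = 4/(0.443·0.00820) = 1100 rad/s.

ω_n ≈ 1100 rad/s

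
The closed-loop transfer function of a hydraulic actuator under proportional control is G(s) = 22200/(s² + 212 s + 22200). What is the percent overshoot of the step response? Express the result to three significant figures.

Matching coefficients with s² + 2ζω_n s + ω_n² gives ω_n² = 22200 ⇒ ω_n = 149 rad/s, and ζ = 212/(2ω_n) = 0.711.
%OS = 100·exp(−πζ/√(1−ζ²)) = 4.16%.

%OS ≈ 4.16%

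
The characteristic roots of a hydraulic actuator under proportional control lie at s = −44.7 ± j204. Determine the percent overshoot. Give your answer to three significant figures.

%OS ≈ 50.2%

With σ = 44.7, ω_d = 204: ω_n = √(σ²+ω_d²) = 209 rad/s, ζ = σ/ω_n = 0.214.
Overshoot: exp(−π·0.214/√(1−0.214²)) = 0.502, i.e. 50.2%.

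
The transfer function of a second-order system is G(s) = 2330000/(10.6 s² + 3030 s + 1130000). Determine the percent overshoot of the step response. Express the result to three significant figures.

%OS ≈ 21.7%

Dividing through by 10.6: denominator becomes s² + 285.8 s + 106600.
So ω_n = √106600 = 327 rad/s and ζ = 285.8/(2·327) = 0.438.
Overshoot: exp(−π·0.438/√(1−0.438²)) = 0.217, i.e. 21.7%.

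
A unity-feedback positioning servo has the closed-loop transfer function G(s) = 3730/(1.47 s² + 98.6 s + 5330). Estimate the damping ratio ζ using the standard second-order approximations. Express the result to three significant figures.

ζ ≈ 0.557

Dividing through by 1.47: denominator becomes s² + 67.07 s + 3626.
So ω_n = √3626 = 60.2 rad/s and ζ = 67.07/(2·60.2) = 0.557.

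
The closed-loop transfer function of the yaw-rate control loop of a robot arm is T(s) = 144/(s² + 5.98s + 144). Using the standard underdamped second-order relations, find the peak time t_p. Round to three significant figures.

t_p ≈ 0.270 s

Matching coefficients with s² + 2ζω_n s + ω_n² gives ω_n² = 144 ⇒ ω_n = 12.0 rad/s, and ζ = 5.98/(2ω_n) = 0.249.
ω_d = ω_n√(1−ζ²) = 11.6 rad/s. Then t_p = π/ω_d = 0.270 s.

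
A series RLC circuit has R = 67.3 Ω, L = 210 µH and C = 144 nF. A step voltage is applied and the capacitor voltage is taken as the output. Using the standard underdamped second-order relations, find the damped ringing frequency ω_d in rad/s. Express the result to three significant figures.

For a series RLC circuit (capacitor voltage as output), ω_n = 1/√(LC) = 1/√(210 µH · 144 nF) = 182000 rad/s.
ζ = (R/2)·√(C/L) = (67.3/2)·√(144 nF/210 µH) = 0.881.
ω_d = 182000·√(1 − 0.881²) = 86000 rad/s.

ω_d ≈ 86000 rad/s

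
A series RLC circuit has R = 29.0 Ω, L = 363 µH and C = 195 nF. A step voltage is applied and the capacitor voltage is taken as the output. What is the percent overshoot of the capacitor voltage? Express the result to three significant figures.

For a series RLC circuit (capacitor voltage as output), ω_n = 1/√(LC) = 1/√(363 µH · 195 nF) = 119000 rad/s.
ζ = (R/2)·√(C/L) = (29.0/2)·√(195 nF/363 µH) = 0.336.
%OS = 100 e^{−πζ/√(1−ζ²)} with ζ = 0.336 gives 32.6%.

%OS ≈ 32.6%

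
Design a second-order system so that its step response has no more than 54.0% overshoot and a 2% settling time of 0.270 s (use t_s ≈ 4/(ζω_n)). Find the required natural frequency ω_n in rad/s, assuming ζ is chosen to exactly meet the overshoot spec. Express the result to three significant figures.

ζ = −ln(OS)/√(π² + (ln OS)²). With OS = 0.540, ln OS = −0.6162 and ζ = 0.6162/3.201 = 0.192.
From t_s ≈ 4/(ζω_n): ω_n = 4/(ζ·t_s) = 4/(0.192·0.270) = 77.0 rad/s.

ω_n ≈ 77.0 rad/s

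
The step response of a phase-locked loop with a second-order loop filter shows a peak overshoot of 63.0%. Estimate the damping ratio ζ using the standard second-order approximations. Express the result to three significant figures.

ζ ≈ 0.146

From %OS = 100·exp(−πζ/√(1−ζ²)), invert to get ζ = −ln(OS)/√(π² + ln²(OS)) with OS = 0.630.
−ln 0.630 = 0.4620, so ζ = 0.4620/√(π² + 0.2135) = 0.146.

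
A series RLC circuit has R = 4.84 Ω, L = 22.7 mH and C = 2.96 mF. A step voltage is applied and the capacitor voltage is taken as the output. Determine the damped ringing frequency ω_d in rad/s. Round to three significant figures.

For a series RLC circuit (capacitor voltage as output), ω_n = 1/√(LC) = 1/√(22.7 mH · 2.96 mF) = 122 rad/s.
ζ = (R/2)·√(C/L) = (4.84/2)·√(2.96 mF/22.7 mH) = 0.874.
The damped frequency ω_d = ω_n√(1−ζ²) = 59.3 rad/s.

ω_d ≈ 59.3 rad/s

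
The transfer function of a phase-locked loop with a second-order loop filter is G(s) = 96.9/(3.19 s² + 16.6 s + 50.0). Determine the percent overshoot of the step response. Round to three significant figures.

Dividing through by 3.19: denominator becomes s² + 5.204 s + 15.67.
So ω_n = √15.67 = 3.96 rad/s and ζ = 5.204/(2·3.96) = 0.657.
%OS = 100 e^{−πζ/√(1−ζ²)} with ζ = 0.657 gives 6.46%.

%OS ≈ 6.46%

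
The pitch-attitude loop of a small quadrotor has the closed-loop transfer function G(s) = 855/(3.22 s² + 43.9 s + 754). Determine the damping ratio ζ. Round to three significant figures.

ζ ≈ 0.445

Dividing through by 3.22: denominator becomes s² + 13.63 s + 234.2.
So ω_n = √234.2 = 15.3 rad/s and ζ = 13.63/(2·15.3) = 0.445.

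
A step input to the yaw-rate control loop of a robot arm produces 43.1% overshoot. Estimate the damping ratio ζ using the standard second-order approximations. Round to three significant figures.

ζ ≈ 0.259

Inverting the overshoot relation: ζ = |ln 0.431|/√(π² + ln²0.431) = 0.259.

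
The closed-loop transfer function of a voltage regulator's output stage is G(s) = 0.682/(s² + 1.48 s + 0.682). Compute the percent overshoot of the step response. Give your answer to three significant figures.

%OS ≈ 0.176%

Matching coefficients with s² + 2ζω_n s + ω_n² gives ω_n² = 0.682 ⇒ ω_n = 0.826 rad/s, and ζ = 1.48/(2ω_n) = 0.896.
Overshoot: exp(−π·0.896/√(1−0.896²)) = 0.00176, i.e. 0.176%.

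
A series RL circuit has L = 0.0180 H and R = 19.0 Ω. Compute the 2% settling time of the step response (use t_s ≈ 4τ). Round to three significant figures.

t_s ≈ 0.00379 s

τ = L/R = 0.0180/19.0 = 0.000947 s.
t_s ≈ 4τ = 0.00379 s.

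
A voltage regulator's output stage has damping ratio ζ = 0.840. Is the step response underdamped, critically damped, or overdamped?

Since ζ = 0.840 < 1, the system is underdamped.

underdamped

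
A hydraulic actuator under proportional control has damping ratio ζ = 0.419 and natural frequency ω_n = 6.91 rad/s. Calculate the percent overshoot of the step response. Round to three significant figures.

%OS ≈ 23.5%

For an underdamped second-order system, %OS = 100·exp(−πζ/√(1−ζ²)).
πζ/√(1−ζ²) = π·0.419/√(1−0.176) = 1.450, so %OS = 100·e^(−1.450) = 23.5%.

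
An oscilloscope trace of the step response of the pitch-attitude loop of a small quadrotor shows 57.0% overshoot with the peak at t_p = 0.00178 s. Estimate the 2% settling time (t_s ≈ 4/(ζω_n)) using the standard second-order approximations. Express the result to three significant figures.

ζ from %OS: ζ = |ln 0.570|/√(π²+ln²0.570) = 0.176.
From t_p = π/ω_d, ω_d = π/0.00178 = 1760 rad/s, so ω_n = ω_d/√(1−ζ²) = 1790 rad/s.
t_s ≈ 4/(ζω_n) = 4/(0.176·1790) = 0.0127 s.

t_s ≈ 0.0127 s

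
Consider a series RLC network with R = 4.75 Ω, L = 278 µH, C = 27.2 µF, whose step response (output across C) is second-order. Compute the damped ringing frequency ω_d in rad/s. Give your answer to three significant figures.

ω_d ≈ 7700 rad/s

For a series RLC circuit (capacitor voltage as output), ω_n = 1/√(LC) = 1/√(278 µH · 27.2 µF) = 11500 rad/s.
ζ = (R/2)·√(C/L) = (4.75/2)·√(27.2 µF/278 µH) = 0.743.
ω_d = 11500·√(1 − 0.743²) = 7700 rad/s.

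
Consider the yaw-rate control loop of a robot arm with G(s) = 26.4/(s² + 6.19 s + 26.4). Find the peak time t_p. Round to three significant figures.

Matching coefficients with s² + 2ζω_n s + ω_n² gives ω_n² = 26.4 ⇒ ω_n = 5.14 rad/s, and ζ = 6.19/(2ω_n) = 0.602.
ω_d = 5.14·√(1 − 0.602²) = 4.10 rad/s. Then t_p = π/ω_d = 0.766 s.

t_p ≈ 0.766 s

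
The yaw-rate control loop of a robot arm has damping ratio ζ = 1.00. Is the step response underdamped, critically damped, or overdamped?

critically damped

Since ζ = 1, the system is critically damped.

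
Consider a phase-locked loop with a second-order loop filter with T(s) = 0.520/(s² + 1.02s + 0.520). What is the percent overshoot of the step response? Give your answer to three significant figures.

%OS ≈ 4.32%

ω_n = √0.520 = 0.721 rad/s; ζ = 1.02/(2·0.721) = 0.707.
%OS = 100·exp(−πζ/√(1−ζ²)) = 4.32%.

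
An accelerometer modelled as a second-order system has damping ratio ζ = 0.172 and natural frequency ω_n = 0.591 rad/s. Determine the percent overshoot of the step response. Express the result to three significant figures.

For an underdamped second-order system, %OS = 100·exp(−πζ/√(1−ζ²)).
πζ/√(1−ζ²) = π·0.172/√(1−0.0296) = 0.5485, so %OS = 100·e^(−0.5485) = 57.8%.

%OS ≈ 57.8%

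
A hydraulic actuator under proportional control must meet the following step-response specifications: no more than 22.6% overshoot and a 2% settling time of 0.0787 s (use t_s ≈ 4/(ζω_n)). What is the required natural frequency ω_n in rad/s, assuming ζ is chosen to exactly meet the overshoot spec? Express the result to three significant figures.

ω_n ≈ 119 rad/s

From %OS = 100·exp(−πζ/√(1−ζ²)), invert to get ζ = −ln(OS)/√(π² + ln²(OS)) with OS = 0.226.
−ln 0.226 = 1.487, so ζ = 1.487/√(π² + 2.212) = 0.428.
From t_s ≈ 4/(ζω_n): ω_n = 4/(ζ·t_s) = 4/(0.428·0.0787) = 119 rad/s.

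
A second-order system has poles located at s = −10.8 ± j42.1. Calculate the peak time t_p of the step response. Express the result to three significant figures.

t_p = π/ω_d with ω_d = 42.1 (the imaginary part), so t_p = 0.0746 s.

t_p ≈ 0.0746 s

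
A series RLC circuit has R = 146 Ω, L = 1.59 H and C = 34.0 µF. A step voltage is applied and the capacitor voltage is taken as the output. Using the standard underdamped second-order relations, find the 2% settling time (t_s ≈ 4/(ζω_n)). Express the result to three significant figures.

t_s ≈ 0.0871 s

For a series RLC circuit (capacitor voltage as output), ω_n = 1/√(LC) = 1/√(1.59 H · 34.0 µF) = 136 rad/s.
ζ = (R/2)·√(C/L) = (146/2)·√(34.0 µF/1.59 H) = 0.338.
t_s ≈ 4/(ζω_n) = 0.0871 s.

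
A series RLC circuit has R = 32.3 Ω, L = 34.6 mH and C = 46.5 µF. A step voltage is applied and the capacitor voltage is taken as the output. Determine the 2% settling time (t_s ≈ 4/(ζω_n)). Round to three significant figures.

t_s ≈ 0.00857 s

For a series RLC circuit (capacitor voltage as output), ω_n = 1/√(LC) = 1/√(34.6 mH · 46.5 µF) = 788 rad/s.
ζ = (R/2)·√(C/L) = (32.3/2)·√(46.5 µF/34.6 mH) = 0.592.
t_s ≈ 4/(ζω_n) = 0.00857 s.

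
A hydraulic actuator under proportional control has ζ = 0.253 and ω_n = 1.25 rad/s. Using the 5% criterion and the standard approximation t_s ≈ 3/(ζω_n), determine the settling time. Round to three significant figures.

t_s ≈ 9.49 s

t_s ≈ 3/(ζω_n) = 3/(0.253 × 1.25) = 9.49 s.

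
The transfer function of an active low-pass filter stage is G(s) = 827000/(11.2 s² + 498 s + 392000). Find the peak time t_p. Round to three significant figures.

t_p ≈ 0.0169 s

Dividing through by 11.2: denominator becomes s² + 44.46 s + 35000.
So ω_n = √35000 = 187 rad/s and ζ = 44.46/(2·187) = 0.119.
ω_d = ω_n√(1−ζ²) = 186 rad/s. t_p = π/ω_d = 0.0169 s.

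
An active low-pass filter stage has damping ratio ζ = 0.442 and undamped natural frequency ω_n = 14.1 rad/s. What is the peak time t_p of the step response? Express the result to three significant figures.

The damped frequency is ω_d = ω_n√(1−ζ²) = 14.1·√(1−0.195) = 12.6 rad/s.
Peak time t_p = π/ω_d = π/12.6 = 0.248 s.

t_p ≈ 0.248 s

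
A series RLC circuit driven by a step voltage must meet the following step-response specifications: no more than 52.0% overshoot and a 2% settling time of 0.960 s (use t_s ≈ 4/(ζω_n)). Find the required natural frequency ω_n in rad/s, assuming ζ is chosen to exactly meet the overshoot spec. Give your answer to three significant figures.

ω_n ≈ 20.4 rad/s

ζ = −ln(OS)/√(π² + (ln OS)²). With OS = 0.520, ln OS = −0.6539 and ζ = 0.6539/3.209 = 0.204.
From t_s ≈ 4/(ζω_n): ω_n = 4/(ζ·t_s) = 4/(0.204·0.960) = 20.4 rad/s.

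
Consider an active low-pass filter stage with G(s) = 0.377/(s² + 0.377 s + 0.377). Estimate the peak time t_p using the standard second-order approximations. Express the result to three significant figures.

Comparing the denominator to s² + 2ζω_n s + ω_n²: ω_n = √0.377 = 0.614 rad/s, and 2ζω_n = 0.377 so ζ = 0.377/(2·0.614) = 0.307.
ω_d = 0.614·√(1 − 0.307²) = 0.584 rad/s. Then t_p = π/ω_d = 5.38 s.

t_p ≈ 5.38 s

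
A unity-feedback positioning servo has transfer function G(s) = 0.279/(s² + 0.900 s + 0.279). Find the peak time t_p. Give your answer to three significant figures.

Comparing the denominator to s² + 2ζω_n s + ω_n²: ω_n = √0.279 = 0.528 rad/s, and 2ζω_n = 0.900 so ζ = 0.900/(2·0.528) = 0.852.
ω_d = ω_n√(1−ζ²) = 0.277 rad/s. Then t_p = π/ω_d = 11.4 s.

t_p ≈ 11.4 s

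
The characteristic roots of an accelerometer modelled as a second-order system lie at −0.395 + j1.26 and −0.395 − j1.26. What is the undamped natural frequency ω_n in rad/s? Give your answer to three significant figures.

The poles are at −σ ± jω_d with σ = 0.395 and ω_d = 1.26, so ω_n = √(σ²+ω_d²) = 1.32 rad/s and ζ = σ/ω_n = 0.299.

ω_n ≈ 1.32 rad/s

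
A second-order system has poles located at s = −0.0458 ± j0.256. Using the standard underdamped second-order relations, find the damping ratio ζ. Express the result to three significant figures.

ζ ≈ 0.176

With σ = 0.0458, ω_d = 0.256: ω_n = √(σ²+ω_d²) = 0.260 rad/s, ζ = σ/ω_n = 0.176.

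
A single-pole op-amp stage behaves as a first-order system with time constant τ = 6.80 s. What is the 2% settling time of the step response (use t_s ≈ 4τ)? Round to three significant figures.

t_s ≈ 27.2 s

t_s ≈ 4τ = 27.2 s.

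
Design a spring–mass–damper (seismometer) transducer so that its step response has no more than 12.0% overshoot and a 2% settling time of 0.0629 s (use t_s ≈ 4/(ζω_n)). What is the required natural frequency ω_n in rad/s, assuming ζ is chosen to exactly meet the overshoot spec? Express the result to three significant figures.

From %OS = 100·exp(−πζ/√(1−ζ²)), invert to get ζ = −ln(OS)/√(π² + ln²(OS)) with OS = 0.120.
−ln 0.120 = 2.120, so ζ = 2.120/√(π² + 4.496) = 0.559.
Then ω_n = 4/(ζ t_s) = 4/(0.559 × 0.0629) = 114 rad/s.

ω_n ≈ 114 rad/s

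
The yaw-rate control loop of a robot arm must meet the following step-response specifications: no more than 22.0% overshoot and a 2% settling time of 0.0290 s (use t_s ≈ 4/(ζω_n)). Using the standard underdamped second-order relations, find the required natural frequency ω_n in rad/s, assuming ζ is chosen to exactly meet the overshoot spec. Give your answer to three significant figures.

ω_n ≈ 318 rad/s

From %OS = 100·exp(−πζ/√(1−ζ²)), invert to get ζ = −ln(OS)/√(π² + ln²(OS)) with OS = 0.220.
−ln 0.220 = 1.514, so ζ = 1.514/√(π² + 2.293) = 0.434.
From t_s ≈ 4/(ζω_n): ω_n = 4/(ζ·t_s) = 4/(0.434·0.0290) = 318 rad/s.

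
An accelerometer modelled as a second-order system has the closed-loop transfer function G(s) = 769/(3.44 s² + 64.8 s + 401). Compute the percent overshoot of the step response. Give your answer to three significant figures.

Dividing through by 3.44: denominator becomes s² + 18.84 s + 116.6.
So ω_n = √116.6 = 10.8 rad/s and ζ = 18.84/(2·10.8) = 0.872.
Overshoot: exp(−π·0.872/√(1−0.872²)) = 0.00368, i.e. 0.368%.

%OS ≈ 0.368%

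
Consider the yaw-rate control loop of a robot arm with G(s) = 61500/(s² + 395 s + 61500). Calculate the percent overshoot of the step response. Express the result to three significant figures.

%OS ≈ 1.60%

ω_n = √61500 = 248 rad/s; ζ = 395/(2·248) = 0.796.
%OS = 100·exp(−πζ/√(1−ζ²)) = 1.60%.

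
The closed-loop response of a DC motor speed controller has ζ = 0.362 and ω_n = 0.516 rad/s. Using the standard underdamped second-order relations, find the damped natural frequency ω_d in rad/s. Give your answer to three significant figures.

ω_d = ω_n√(1−ζ²) = 0.516·√0.869 = 0.481 rad/s.

ω_d ≈ 0.481 rad/s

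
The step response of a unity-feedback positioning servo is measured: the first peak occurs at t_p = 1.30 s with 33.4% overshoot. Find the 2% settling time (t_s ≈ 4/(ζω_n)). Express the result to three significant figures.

t_s ≈ 4.74 s

ζ from %OS: ζ = |ln 0.334|/√(π²+ln²0.334) = 0.330.
t_p = π/ω_d ⇒ ω_d = 2.42 rad/s; then ω_n = ω_d/√(1−ζ²) = 2.56 rad/s.
t_s ≈ 4/(ζω_n) = 4/(0.330·2.56) = 4.74 s.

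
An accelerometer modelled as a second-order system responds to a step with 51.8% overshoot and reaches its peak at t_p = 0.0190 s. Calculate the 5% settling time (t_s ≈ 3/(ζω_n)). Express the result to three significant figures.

From the overshoot, ζ = −ln(OS)/√(π²+ln²(OS)) = 0.205.
From t_p = π/ω_d, ω_d = π/0.0190 = 165 rad/s, so ω_n = ω_d/√(1−ζ²) = 169 rad/s.
t_s ≈ 3/(ζω_n) = 3/(0.205·169) = 0.0867 s.

t_s ≈ 0.0867 s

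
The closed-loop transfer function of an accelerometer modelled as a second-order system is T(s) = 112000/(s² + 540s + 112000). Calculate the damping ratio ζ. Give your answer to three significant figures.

ζ ≈ 0.807

Matching coefficients with s² + 2ζω_n s + ω_n² gives ω_n² = 112000 ⇒ ω_n = 335 rad/s, and ζ = 540/(2ω_n) = 0.807.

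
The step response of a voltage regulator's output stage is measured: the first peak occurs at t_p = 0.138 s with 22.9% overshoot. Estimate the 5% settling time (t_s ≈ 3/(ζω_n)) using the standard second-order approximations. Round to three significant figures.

t_s ≈ 0.281 s

The overshoot fixes ζ = −ln(OS)/√(π²+ln²(OS)) = 0.425.
t_p = π/ω_d ⇒ ω_d = 22.8 rad/s; then ω_n = ω_d/√(1−ζ²) = 25.1 rad/s.
t_s ≈ 3/(ζω_n) = 3/(0.425·25.1) = 0.281 s.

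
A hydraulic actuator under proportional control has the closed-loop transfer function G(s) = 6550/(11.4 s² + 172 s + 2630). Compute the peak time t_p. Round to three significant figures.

Dividing through by 11.4: denominator becomes s² + 15.09 s + 230.7.
So ω_n = √230.7 = 15.2 rad/s and ζ = 15.09/(2·15.2) = 0.497.
ω_d = ω_n√(1−ζ²) = 13.2 rad/s. t_p = π/ω_d = 0.238 s.

t_p ≈ 0.238 s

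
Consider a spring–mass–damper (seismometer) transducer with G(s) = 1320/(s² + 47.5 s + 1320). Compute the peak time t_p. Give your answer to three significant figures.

Comparing the denominator to s² + 2ζω_n s + ω_n²: ω_n = √1320 = 36.3 rad/s, and 2ζω_n = 47.5 so ζ = 47.5/(2·36.3) = 0.654.
ω_d = 36.3·√(1 − 0.654²) = 27.5 rad/s. Then t_p = π/ω_d = 0.114 s.

t_p ≈ 0.114 s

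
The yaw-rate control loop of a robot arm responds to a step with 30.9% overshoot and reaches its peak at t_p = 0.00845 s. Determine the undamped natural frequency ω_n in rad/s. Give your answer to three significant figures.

ω_n ≈ 397 rad/s

ζ from %OS: ζ = |ln 0.309|/√(π²+ln²0.309) = 0.350.
From t_p = π/ω_d, ω_d = π/0.00845 = 372 rad/s, so ω_n = ω_d/√(1−ζ²) = 397 rad/s.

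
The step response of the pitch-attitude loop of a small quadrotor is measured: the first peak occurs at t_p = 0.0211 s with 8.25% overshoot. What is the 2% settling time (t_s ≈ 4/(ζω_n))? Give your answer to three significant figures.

The overshoot fixes ζ = −ln(OS)/√(π²+ln²(OS)) = 0.622.
t_p = π/ω_d ⇒ ω_d = 149 rad/s; then ω_n = ω_d/√(1−ζ²) = 190 rad/s.
t_s ≈ 4/(ζω_n) = 4/(0.622·190) = 0.0338 s.

t_s ≈ 0.0338 s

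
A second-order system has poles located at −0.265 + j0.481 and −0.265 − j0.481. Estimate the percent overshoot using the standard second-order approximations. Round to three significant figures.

|pole| = ω_n = √(0.265² + 0.481²) = 0.549 rad/s; ζ = cos θ = σ/ω_n = 0.483.
%OS = 100·exp(−πζ/√(1−ζ²)) = 17.7%.

%OS ≈ 17.7%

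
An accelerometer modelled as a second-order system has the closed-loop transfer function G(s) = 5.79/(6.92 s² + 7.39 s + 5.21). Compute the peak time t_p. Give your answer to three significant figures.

Dividing through by 6.92: denominator becomes s² + 1.068 s + 0.7529.
So ω_n = √0.7529 = 0.868 rad/s and ζ = 1.068/(2·0.868) = 0.615.
ω_d = ω_n√(1−ζ²) = 0.684 rad/s. t_p = π/ω_d = 4.59 s.

t_p ≈ 4.59 s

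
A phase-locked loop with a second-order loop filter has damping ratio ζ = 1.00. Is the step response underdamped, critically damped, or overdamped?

critically damped

Since ζ = 1, the system is critically damped.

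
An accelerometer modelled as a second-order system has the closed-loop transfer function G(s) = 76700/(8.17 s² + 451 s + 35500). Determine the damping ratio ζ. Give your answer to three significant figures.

ζ ≈ 0.419

Dividing through by 8.17: denominator becomes s² + 55.20 s + 4345.
So ω_n = √4345 = 65.9 rad/s and ζ = 55.20/(2·65.9) = 0.419.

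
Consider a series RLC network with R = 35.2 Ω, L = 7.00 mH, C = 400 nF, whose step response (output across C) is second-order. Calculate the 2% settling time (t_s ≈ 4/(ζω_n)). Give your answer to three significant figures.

For a series RLC circuit (capacitor voltage as output), ω_n = 1/√(LC) = 1/√(7.00 mH · 400 nF) = 18900 rad/s.
ζ = (R/2)·√(C/L) = (35.2/2)·√(400 nF/7.00 mH) = 0.133.
t_s ≈ 4/(ζω_n) = 0.00159 s.

t_s ≈ 0.00159 s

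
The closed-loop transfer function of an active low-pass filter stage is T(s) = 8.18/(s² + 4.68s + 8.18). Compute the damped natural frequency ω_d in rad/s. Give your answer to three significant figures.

ω_d ≈ 1.64 rad/s

Matching coefficients with s² + 2ζω_n s + ω_n² gives ω_n² = 8.18 ⇒ ω_n = 2.86 rad/s, and ζ = 4.68/(2ω_n) = 0.818.
ω_d = ω_n√(1−ζ²) = 1.64 rad/s.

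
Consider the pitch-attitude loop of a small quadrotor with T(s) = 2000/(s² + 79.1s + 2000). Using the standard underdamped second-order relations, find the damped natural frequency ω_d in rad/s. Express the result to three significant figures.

ω_d ≈ 20.9 rad/s

Comparing the denominator to s² + 2ζω_n s + ω_n²: ω_n = √2000 = 44.7 rad/s, and 2ζω_n = 79.1 so ζ = 79.1/(2·44.7) = 0.884.
ω_d = ω_n√(1−ζ²) = 20.9 rad/s.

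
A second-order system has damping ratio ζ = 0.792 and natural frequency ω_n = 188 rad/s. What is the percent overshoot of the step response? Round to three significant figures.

%OS ≈ 1.70%

For an underdamped second-order system, %OS = 100·exp(−πζ/√(1−ζ²)).
πζ/√(1−ζ²) = π·0.792/√(1−0.627) = 4.075, so %OS = 100·e^(−4.075) = 1.70%.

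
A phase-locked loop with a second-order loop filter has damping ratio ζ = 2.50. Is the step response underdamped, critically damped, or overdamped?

Since ζ = 2.50 > 1, the system is overdamped.

overdamped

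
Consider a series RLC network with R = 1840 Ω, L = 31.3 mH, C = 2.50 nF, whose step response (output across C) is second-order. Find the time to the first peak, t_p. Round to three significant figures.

For a series RLC circuit (capacitor voltage as output), ω_n = 1/√(LC) = 1/√(31.3 mH · 2.50 nF) = 113000 rad/s.
ζ = (R/2)·√(C/L) = (1840/2)·√(2.50 nF/31.3 mH) = 0.260.
ω_d = 113000·√(1 − 0.260²) = 109000 rad/s. t_p = π/ω_d = 0.0000288 s.

t_p ≈ 0.0000288 s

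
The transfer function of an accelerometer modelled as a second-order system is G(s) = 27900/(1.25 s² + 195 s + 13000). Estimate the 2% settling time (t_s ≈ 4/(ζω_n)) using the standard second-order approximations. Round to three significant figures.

t_s ≈ 0.0513 s

Dividing through by 1.25: denominator becomes s² + 156.0 s + 10400.
So ω_n = √10400 = 102 rad/s and ζ = 156.0/(2·102) = 0.765.
t_s ≈ 4/(ζω_n) = 0.0513 s.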